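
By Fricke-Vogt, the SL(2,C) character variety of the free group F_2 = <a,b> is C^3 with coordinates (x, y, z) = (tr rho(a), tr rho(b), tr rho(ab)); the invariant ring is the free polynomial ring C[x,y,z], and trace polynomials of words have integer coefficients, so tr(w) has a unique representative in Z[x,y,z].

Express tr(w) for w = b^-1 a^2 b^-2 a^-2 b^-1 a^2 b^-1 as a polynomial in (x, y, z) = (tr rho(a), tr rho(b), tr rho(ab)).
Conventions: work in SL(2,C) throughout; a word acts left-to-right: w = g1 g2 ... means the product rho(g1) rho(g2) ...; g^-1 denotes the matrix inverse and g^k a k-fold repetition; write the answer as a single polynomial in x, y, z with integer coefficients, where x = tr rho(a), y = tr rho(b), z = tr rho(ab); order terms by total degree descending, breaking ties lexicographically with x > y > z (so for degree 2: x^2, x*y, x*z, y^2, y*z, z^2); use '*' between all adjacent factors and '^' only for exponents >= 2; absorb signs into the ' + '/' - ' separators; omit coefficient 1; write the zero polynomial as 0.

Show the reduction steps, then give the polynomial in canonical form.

x^5*y^4*z - x^6*y^3 - x^4*y^5 - 2*x^4*y^3*z^2 + x^3*y^2*z^3 + x^6*y + 6*x^4*y^3 + x^4*y*z^2 + 2*x^2*y^5 + x^2*y^3*z^2 - 2*x^3*y^2*z - x*y^4*z - 6*x^4*y - 10*x^2*y^3 - 2*x^2*y*z^2 - y^5 + 3*x*y^2*z + 11*x^2*y + 5*y^3 - x*z - 5*y

reduce: trace(a^2) = trace(a)*trace(a) - trace(1)   [square of a] = x^2 - 2
trace(a^2 b) = trace(a)*trace(b a) - trace(b)   [square of a] = x*z - y
trace(b^-1 a^2) = trace(a^2)*trace(b) - trace(a^2 b)   [inverse elimination on b] = x^2*y - x*z - y
so trace(a^2 b^-2) = trace(b^-1 a^2)*trace(b) - trace(b^-1 a^2 b)   [inverse elimination on b] = x^2*y^2 - x*y*z - x^2 - y^2 + 2
reduce: trace(b^-2 a^2 b^-1) = trace(a^2 b^-2)*trace(b) - trace(a^2 b^-1)   [inverse elimination on b] = x^2*y^3 - x*y^2*z - 2*x^2*y - y^3 + x*z + 3*y
trace(b a^3) = trace(a)*trace(b a^2) - trace(b a)   [square of a] = x^2*z - x*y - z
trace(a^3) = trace(a)*trace(a^2) - trace(a)   [square of a] = x^3 - 3*x
reduce: trace(a b^2 a^2) = trace(b)*trace(a^3 b) - trace(a^3)   [square of b] = x^2*y*z - x^3 - x*y^2 - y*z + 3*x
trace(b^2 a) = trace(b)*trace(a b) - trace(a)   [square of b] = y*z - x
trace(b^2) = trace(b)*trace(b) - trace(1)   [square of b] = y^2 - 2
trace(a b^2 a) = trace(a)*trace(b^2 a) - trace(b^2)   [square of a] = x*y*z - x^2 - y^2 + 2
trace(b a^4 b) = trace(a)*trace(a b^2 a^2) - trace(a b^2 a)   [square of a] = x^3*y*z - x^4 - x^2*y^2 - 2*x*y*z + 4*x^2 + y^2 - 2
trace(b a b a) = trace(a b)*trace(a b) - trace(1)   [split at a repeated a] = z^2 - 2
reduce: trace(b a b a^2) = trace(a)*trace(b a b a) - trace(b a b)   [square of a] = x*z^2 - y*z - x
trace(a b a b a^2) = trace(a)*trace(b a b a^2) - trace(b a b a)   [square of a] = x^2*z^2 - x*y*z - x^2 - z^2 + 2
trace(b a^4 b a) = trace(a)*trace(a b a b a^2) - trace(a b a b a)   [square of a] = x^3*z^2 - x^2*y*z - x^3 - 2*x*z^2 + y*z + 3*x
reduce: trace(a^-1 b a^4 b) = trace(b a^4 b)*trace(a) - trace(b a^4 b a)   [inverse elimination on a] = x^4*y*z - x^5 - x^3*y^2 - x^3*z^2 - x^2*y*z + 5*x^3 + x*y^2 + 2*x*z^2 - y*z - 5*x
so trace(a^2 b^-1 a^-1 b a^2) = trace(a^-1 b a^4)*trace(b) - trace(a^-1 b a^4 b)   [inverse elimination on b] = -x^4*y*z + x^5 + x^3*y^2 + x^3*z^2 + 2*x^2*y*z - 5*x^3 - 2*x*y^2 - 2*x*z^2 + 5*x
reduce: trace(a^2 b a^2) = trace(a)*trace(b a^3) - trace(b a^2)   [square of a] = x^3*z - x^2*y - 2*x*z + y
reduce: trace(a b a^2 b a) = trace(a)*trace(b a^2 b a) - trace(b a^2 b)   [square of a] = x^2*z^2 - 2*x*y*z + y^2 - 2
trace(a b a^2 b a^2) = trace(a)*trace(a b a^2 b a) - trace(a b a^2 b)   [square of a] = x^3*z^2 - 2*x^2*y*z + x*y^2 - x*z^2 + y*z - x
reduce: trace(b a b a b a) = trace(a b a b)*trace(a b) - trace(b a)   [split at a repeated a] = z^3 - 3*z
so trace(b a b a b) = trace(b)*trace(a b a b) - trace(a b a)   [square of b] = y*z^2 - x*z - y
trace(b a b a^2 b a) = trace(a)*trace(b a b a b a) - trace(b a b a b)   [square of a] = x*z^3 - y*z^2 - 2*x*z + y
so trace(b^2 a b) = trace(b)*trace(a b^2) - trace(a b)   [square of b] = y^2*z - x*y - z
trace(b a b a^2 b) = trace(a)*trace(b^2 a b a) - trace(b^2 a b)   [square of a] = x*y*z^2 - x^2*z - y^2*z + z
so trace(a b a^2 b a^2 b) = trace(a)*trace(b a b a^2 b a) - trace(b a b a^2 b)   [square of a] = x^2*z^3 - 2*x*y*z^2 - x^2*z + y^2*z + x*y - z
trace(b a^2 b a^2 b^-1 a) = trace(a b a^2 b a^2)*trace(b) - trace(a b a^2 b a^2 b)   [inverse elimination on b] = x^3*y*z^2 - 2*x^2*y^2*z - x^2*z^3 + x*y^3 + x*y*z^2 + x^2*z - 2*x*y + z
reduce: trace(a^2 b^-1 a^-1 b a^2 b) = trace(b a^2 b a^2 b^-1)*trace(a) - trace(b a^2 b a^2 b^-1 a)   [inverse elimination on a] = -x^3*y*z^2 + x^4*z + 2*x^2*y^2*z + x^2*z^3 - x^3*y - x*y^3 - x*y*z^2 - 3*x^2*z + 3*x*y - z
trace(b a^2 b^-1 a^2 b^-1 a^-1) = trace(a^2 b^-1 a^-1 b a^2)*trace(b) - trace(a^2 b^-1 a^-1 b a^2 b)   [inverse elimination on b] = -x^4*y^2*z + x^5*y + x^3*y^3 + 2*x^3*y*z^2 - x^4*z - x^2*z^3 - 4*x^3*y - x*y^3 - x*y*z^2 + 3*x^2*z + 2*x*y + z
reduce: trace(a^4) = trace(a)*trace(a^3) - trace(a^2)   [square of a] = x^4 - 4*x^2 + 2
reduce: trace(a^2 b^-1 a^2) = trace(a^4)*trace(b) - trace(a^4 b)   [inverse elimination on b] = x^4*y - x^3*z - 3*x^2*y + 2*x*z + y
trace(b^-1 a^2 b^-1 a^-2 b a^2) = trace(b a^2 b^-1 a^2 b^-1 a^-1)*trace(a) - trace(b a^2 b^-1 a^2 b^-1)   [inverse elimination on a] = -x^5*y^2*z + x^6*y + x^4*y^3 + 2*x^4*y*z^2 - x^5*z - x^3*z^3 - 5*x^4*y - x^2*y^3 - x^2*y*z^2 + 4*x^3*z + 5*x^2*y - x*z - y
trace(a^2 b^-1 a^-2 b a^2) = trace(a^-1 b a^4 b^-1)*trace(a) - trace(a^-1 b a^4 b^-1 a)   [inverse elimination on a] = -x^5*y*z + x^6 + x^4*y^2 + x^4*z^2 + 2*x^3*y*z - 6*x^4 - 2*x^2*y^2 - 2*x^2*z^2 + 9*x^2 - 2
so trace(a^2 b^-2 a^2 b^-1 a^-2 b) = trace(b^-1 a^2 b^-1 a^-2 b a^2)*trace(b) - trace(b^-1 a^2 b^-1 a^-2 b a^2 b)   [inverse elimination on b] = -x^5*y^3*z + x^6*y^2 + x^4*y^4 + 2*x^4*y^2*z^2 - x^3*y*z^3 - x^6 - 6*x^4*y^2 - x^4*z^2 - x^2*y^4 - x^2*y^2*z^2 + 2*x^3*y*z + 6*x^4 + 7*x^2*y^2 + 2*x^2*z^2 - x*y*z - 9*x^2 - y^2 + 2
trace(a^-2 b^-1 a^2 b^-2 a^2 b^-1) = trace(a^2 b^-2 a^2 b^-1 a^-2)*trace(b) - trace(a^2 b^-2 a^2 b^-1 a^-2 b)   [inverse elimination on b] = x^5*y^3*z - x^6*y^2 - x^4*y^4 - 2*x^4*y^2*z^2 + x^3*y*z^3 + x^6 + 6*x^4*y^2 + x^4*z^2 + 2*x^2*y^4 + x^2*y^2*z^2 - 2*x^3*y*z - x*y^3*z - 6*x^4 - 9*x^2*y^2 - 2*x^2*z^2 - y^4 + 2*x*y*z + 9*x^2 + 4*y^2 - 2
so trace(b^-1 a^2 b^-2 a^-2 b^-1 a^2 b^-1) = trace(a^-2 b^-1 a^2 b^-2 a^2 b^-1)*trace(b) - trace(a^-2 b^-1 a^2 b^-2 a^2)   [inverse elimination on b] = x^5*y^4*z - x^6*y^3 - x^4*y^5 - 2*x^4*y^3*z^2 + x^3*y^2*z^3 + x^6*y + 6*x^4*y^3 + x^4*y*z^2 + 2*x^2*y^5 + x^2*y^3*z^2 - 2*x^3*y^2*z - x*y^4*z - 6*x^4*y - 10*x^2*y^3 - 2*x^2*y*z^2 - y^5 + 3*x*y^2*z + 11*x^2*y + 5*y^3 - x*z - 5*y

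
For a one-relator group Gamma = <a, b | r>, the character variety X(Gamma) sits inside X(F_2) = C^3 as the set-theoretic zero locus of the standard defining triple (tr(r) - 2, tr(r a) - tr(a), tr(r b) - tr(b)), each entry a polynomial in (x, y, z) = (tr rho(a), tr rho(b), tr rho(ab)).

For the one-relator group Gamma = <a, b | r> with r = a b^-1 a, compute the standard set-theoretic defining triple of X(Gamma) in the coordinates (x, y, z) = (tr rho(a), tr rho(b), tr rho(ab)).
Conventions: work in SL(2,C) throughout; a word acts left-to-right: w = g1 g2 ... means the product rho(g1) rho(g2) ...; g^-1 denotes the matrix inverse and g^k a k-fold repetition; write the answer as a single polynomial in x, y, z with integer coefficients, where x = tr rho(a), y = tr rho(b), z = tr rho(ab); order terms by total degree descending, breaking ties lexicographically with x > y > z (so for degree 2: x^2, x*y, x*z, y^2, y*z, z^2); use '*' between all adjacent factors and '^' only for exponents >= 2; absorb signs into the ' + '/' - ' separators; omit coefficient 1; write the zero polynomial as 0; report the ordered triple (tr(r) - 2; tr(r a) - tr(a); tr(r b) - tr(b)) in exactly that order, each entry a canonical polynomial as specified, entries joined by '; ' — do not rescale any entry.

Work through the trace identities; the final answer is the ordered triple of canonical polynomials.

x^2*y - x*z - y - 2; x^3*y - x^2*z - 2*x*y - x + z; x*y*z - y^2 - z^2 - y + 2

tr(a^2) = tr(a)*tr(a) - tr(1)  (reduce the a square) = x^2 - 2
tr(a^2 b) = tr(a)*tr(b a) - tr(b)  (reduce the a square) = x*z - y
tr(a b^-1 a) = tr(a^2)*tr(b) - tr(a^2 b)  (eliminate b^-1) = x^2*y - x*z - y
tr(a^3) = tr(a)*tr(a^2) - tr(a) = x^3 - 3*x
tr(a^3 b) = tr(a)*tr(b a^2) - tr(b a) = x^2*z - x*y - z
tr(a b^-1 a^2) = tr(a^3)*tr(b) - tr(a^3 b) = x^3*y - x^2*z - 2*x*y + z
tr(a b a b) = tr(b a)*tr(b a) - tr(1)   [split at repeated b] = z^2 - 2
tr(a b^-1 a b) = tr(a b a)*tr(b) - tr(a b a b) = x*y*z - y^2 - z^2 + 2
assemble the triple (tr(r) - 2; tr(r a) - x; tr(r b) - y)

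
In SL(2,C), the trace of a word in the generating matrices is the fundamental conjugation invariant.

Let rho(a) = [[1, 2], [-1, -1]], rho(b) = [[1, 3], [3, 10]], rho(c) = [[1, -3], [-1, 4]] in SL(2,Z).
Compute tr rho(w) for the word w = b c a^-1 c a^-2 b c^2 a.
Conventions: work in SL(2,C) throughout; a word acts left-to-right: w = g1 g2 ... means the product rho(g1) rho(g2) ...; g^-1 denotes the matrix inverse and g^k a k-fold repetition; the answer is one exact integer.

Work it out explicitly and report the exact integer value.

17509

rho(b) = [[1, 3], [3, 10]]
... * rho(c) = [[1, -3], [-1, 4]]  ->  [[-2, 9], [-7, 31]]
... * rho(a^-1) = [[-1, -2], [1, 1]]  ->  [[11, 13], [38, 45]]
... * rho(c) = [[1, -3], [-1, 4]]  ->  [[-2, 19], [-7, 66]]
... * rho(a^-1) = [[-1, -2], [1, 1]]  ->  [[21, 23], [73, 80]]
... * rho(a^-1) = [[-1, -2], [1, 1]]  ->  [[2, -19], [7, -66]]
... * rho(b) = [[1, 3], [3, 10]]  ->  [[-55, -184], [-191, -639]]
... * rho(c) = [[1, -3], [-1, 4]]  ->  [[129, -571], [448, -1983]]
... * rho(c) = [[1, -3], [-1, 4]]  ->  [[700, -2671], [2431, -9276]]
... * rho(a) = [[1, 2], [-1, -1]]  ->  [[3371, 4071], [11707, 14138]]
tr = 3371 + 14138 = 17509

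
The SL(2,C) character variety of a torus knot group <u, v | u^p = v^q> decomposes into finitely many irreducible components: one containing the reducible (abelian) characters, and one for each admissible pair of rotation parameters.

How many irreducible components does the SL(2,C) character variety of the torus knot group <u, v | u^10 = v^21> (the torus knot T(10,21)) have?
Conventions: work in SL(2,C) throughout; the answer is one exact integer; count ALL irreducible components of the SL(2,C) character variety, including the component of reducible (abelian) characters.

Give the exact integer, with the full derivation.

91

In the torus knot group T(10,21), u^10 = v^21 is central, so an irreducible representation sends it to +I or -I (Schur).
On an irreducible component, tr(u) is locked at 2*cos(pi*alpha/10) for some alpha in 1..9, and tr(v) at 2*cos(pi*beta/21) for some beta in 1..20.
u^10 = (-1)^alpha I and v^21 = (-1)^beta I must agree, so alpha and beta have equal parity.
count pairs: odd alpha (5 choices) x odd beta (10), plus even alpha (4) x even beta (10): 5*10 + 4*10 = 90.
Total: 90 irreducible-character components + 1 reducible (abelian) component = 91.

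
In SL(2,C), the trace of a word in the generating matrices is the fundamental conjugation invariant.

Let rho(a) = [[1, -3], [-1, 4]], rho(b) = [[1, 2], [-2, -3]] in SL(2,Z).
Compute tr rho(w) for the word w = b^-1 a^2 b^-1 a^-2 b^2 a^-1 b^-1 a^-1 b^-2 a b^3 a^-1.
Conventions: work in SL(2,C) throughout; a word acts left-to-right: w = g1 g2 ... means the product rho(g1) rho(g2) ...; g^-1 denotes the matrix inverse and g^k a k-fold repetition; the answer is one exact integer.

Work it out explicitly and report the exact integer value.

-12493

rho(b^-1) = [[-3, -2], [2, 1]]
... * rho(a) = [[1, -3], [-1, 4]]  ->  [[-1, 1], [1, -2]]
... * rho(a) = [[1, -3], [-1, 4]]  ->  [[-2, 7], [3, -11]]
... * rho(b^-1) = [[-3, -2], [2, 1]]  ->  [[20, 11], [-31, -17]]
... * rho(a^-1) = [[4, 3], [1, 1]]  ->  [[91, 71], [-141, -110]]
... * rho(a^-1) = [[4, 3], [1, 1]]  ->  [[435, 344], [-674, -533]]
... * rho(b) = [[1, 2], [-2, -3]]  ->  [[-253, -162], [392, 251]]
... * rho(b) = [[1, 2], [-2, -3]]  ->  [[71, -20], [-110, 31]]
... * rho(a^-1) = [[4, 3], [1, 1]]  ->  [[264, 193], [-409, -299]]
... * rho(b^-1) = [[-3, -2], [2, 1]]  ->  [[-406, -335], [629, 519]]
... * rho(a^-1) = [[4, 3], [1, 1]]  ->  [[-1959, -1553], [3035, 2406]]
... * rho(b^-1) = [[-3, -2], [2, 1]]  ->  [[2771, 2365], [-4293, -3664]]
... * rho(b^-1) = [[-3, -2], [2, 1]]  ->  [[-3583, -3177], [5551, 4922]]
... * rho(a) = [[1, -3], [-1, 4]]  ->  [[-406, -1959], [629, 3035]]
... * rho(b) = [[1, 2], [-2, -3]]  ->  [[3512, 5065], [-5441, -7847]]
... * rho(b) = [[1, 2], [-2, -3]]  ->  [[-6618, -8171], [10253, 12659]]
... * rho(b) = [[1, 2], [-2, -3]]  ->  [[9724, 11277], [-15065, -17471]]
... * rho(a^-1) = [[4, 3], [1, 1]]  ->  [[50173, 40449], [-77731, -62666]]
tr = 50173 + -62666 = -12493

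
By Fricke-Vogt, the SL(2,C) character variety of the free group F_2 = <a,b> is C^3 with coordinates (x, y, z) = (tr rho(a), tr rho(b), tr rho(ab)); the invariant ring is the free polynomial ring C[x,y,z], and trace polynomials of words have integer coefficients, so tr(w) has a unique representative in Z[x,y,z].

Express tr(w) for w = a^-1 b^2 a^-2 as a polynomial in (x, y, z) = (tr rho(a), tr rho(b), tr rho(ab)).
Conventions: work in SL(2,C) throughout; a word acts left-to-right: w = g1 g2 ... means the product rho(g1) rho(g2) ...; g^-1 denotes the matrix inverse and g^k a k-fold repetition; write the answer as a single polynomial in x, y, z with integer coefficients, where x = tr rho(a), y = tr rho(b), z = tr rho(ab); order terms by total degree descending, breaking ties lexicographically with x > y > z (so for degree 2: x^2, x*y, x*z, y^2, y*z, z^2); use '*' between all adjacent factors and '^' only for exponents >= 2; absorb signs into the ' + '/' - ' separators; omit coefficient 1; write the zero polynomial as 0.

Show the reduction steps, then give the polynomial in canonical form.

trace(b^2) = trace(b) * trace(b) - trace(1)  (reduce the b square) = y^2 - 2
trace(b^2 a) = trace(b) * trace(a b) - trace(a)  (reduce the b square) = y*z - x
trace(b^2 a^-1) = trace(b^2) * trace(a) - trace(b^2 a)  (eliminate a^-1) = x*y^2 - y*z - x
trace(b^2 a^-2) = trace(b^2 a^-1) * trace(a) - trace(b^2)  (eliminate a^-1) = x^2*y^2 - x*y*z - x^2 - y^2 + 2
trace(a^-1 b^2 a^-2) = trace(b^2 a^-2) * trace(a) - trace(b^2 a^-1)  (eliminate a^-1) = x^3*y^2 - x^2*y*z - x^3 - 2*x*y^2 + y*z + 3*x

x^3*y^2 - x^2*y*z - x^3 - 2*x*y^2 + y*z + 3*x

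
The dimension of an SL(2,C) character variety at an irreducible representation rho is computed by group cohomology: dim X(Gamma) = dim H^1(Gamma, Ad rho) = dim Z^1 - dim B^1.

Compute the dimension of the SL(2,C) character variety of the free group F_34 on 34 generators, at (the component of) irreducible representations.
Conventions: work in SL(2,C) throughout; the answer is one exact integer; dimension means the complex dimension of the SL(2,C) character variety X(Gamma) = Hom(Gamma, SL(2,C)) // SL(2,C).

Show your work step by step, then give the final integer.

Here Gamma is free of rank 34 — no relator constrains a cocycle.
So Z^1 = (sl_2)^34 in full: dim Z^1 = 102.
Irreducibility makes the coboundary map sl_2 -> Z^1 injective (trivial centralizer), so dim B^1 = 3.
Therefore dim X = 102 - 3 = 99.

99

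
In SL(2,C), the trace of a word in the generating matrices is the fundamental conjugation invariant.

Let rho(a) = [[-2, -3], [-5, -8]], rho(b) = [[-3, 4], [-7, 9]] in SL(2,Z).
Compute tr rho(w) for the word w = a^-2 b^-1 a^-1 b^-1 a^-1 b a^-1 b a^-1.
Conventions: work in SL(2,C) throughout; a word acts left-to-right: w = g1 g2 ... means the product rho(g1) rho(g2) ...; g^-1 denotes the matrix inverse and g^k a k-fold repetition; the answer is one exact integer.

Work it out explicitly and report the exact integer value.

11166273

rho(a^-1) = [[-8, 3], [5, -2]]
... * rho(a^-1) = [[-8, 3], [5, -2]]  ->  [[79, -30], [-50, 19]]
... * rho(b^-1) = [[9, -4], [7, -3]]  ->  [[501, -226], [-317, 143]]
... * rho(a^-1) = [[-8, 3], [5, -2]]  ->  [[-5138, 1955], [3251, -1237]]
... * rho(b^-1) = [[9, -4], [7, -3]]  ->  [[-32557, 14687], [20600, -9293]]
... * rho(a^-1) = [[-8, 3], [5, -2]]  ->  [[333891, -127045], [-211265, 80386]]
... * rho(b) = [[-3, 4], [-7, 9]]  ->  [[-112358, 192159], [71093, -121586]]
... * rho(a^-1) = [[-8, 3], [5, -2]]  ->  [[1859659, -721392], [-1176674, 456451]]
... * rho(b) = [[-3, 4], [-7, 9]]  ->  [[-529233, 946108], [334865, -598637]]
... * rho(a^-1) = [[-8, 3], [5, -2]]  ->  [[8964404, -3479915], [-5672105, 2201869]]
tr = 8964404 + 2201869 = 11166273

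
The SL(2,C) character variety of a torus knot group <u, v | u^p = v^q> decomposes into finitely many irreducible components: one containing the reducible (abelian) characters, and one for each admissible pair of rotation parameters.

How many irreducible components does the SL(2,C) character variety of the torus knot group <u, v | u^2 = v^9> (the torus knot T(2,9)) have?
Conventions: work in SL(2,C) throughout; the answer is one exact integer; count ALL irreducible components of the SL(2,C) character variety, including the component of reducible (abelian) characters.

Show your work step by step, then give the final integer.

For T(2,9): irreducibility forces the central element u^2 = v^9 to one of +I, -I.
This locks tr(u) to 2*cos(pi*alpha/2), alpha in 1..1, and tr(v) to 2*cos(pi*beta/9), beta in 1..8, on each component of irreducible characters.
Consistency of u^2 = (-1)^alpha I with v^9 = (-1)^beta I forces alpha = beta (mod 2).
count pairs: odd alpha (1 choices) x odd beta (4), plus even alpha (0) x even beta (4): 1*4 + 0*4 = 4.
That is 4 components of irreducible characters, and with the reducible (abelian) component the total is 5.

5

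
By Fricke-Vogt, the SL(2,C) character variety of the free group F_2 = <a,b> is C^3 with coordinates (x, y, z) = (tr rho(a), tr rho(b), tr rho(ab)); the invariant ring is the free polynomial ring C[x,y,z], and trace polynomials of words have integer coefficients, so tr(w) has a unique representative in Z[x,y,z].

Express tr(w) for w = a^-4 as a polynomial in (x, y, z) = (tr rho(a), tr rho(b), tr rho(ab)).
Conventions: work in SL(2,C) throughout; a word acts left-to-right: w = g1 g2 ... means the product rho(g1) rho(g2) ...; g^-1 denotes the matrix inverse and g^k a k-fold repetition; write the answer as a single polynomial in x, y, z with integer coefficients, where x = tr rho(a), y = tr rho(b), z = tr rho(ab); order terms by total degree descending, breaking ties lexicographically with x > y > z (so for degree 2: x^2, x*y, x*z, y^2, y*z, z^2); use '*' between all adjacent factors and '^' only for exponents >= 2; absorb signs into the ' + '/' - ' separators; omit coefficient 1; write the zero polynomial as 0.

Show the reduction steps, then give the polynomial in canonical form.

x^4 - 4*x^2 + 2

and trace(a^-1) = trace(a) = x
next, trace(a^-2) = trace(a^-1)*trace(a) - trace(1)   [inverse elimination on a] = x^2 - 2
next, trace(a^-3) = trace(a^-2)*trace(a) - trace(a^-1)   [inverse elimination on a] = x^3 - 3*x
trace(a^-4) = trace(a^-3)*trace(a) - trace(a^-2)   [inverse elimination on a] = x^4 - 4*x^2 + 2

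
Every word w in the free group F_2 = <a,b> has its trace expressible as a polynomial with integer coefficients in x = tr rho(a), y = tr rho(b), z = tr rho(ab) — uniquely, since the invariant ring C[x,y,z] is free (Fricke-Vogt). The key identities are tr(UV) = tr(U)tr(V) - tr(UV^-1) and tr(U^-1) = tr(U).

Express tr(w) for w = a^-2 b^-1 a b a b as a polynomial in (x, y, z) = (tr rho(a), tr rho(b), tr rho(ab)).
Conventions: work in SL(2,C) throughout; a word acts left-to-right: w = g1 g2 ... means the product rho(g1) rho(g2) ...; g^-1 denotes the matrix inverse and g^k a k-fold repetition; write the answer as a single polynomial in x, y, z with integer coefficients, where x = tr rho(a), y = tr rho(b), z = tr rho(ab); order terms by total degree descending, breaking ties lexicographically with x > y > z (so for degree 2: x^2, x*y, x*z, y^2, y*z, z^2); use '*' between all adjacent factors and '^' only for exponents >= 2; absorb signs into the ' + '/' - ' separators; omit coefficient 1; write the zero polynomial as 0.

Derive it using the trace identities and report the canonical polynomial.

so trace(a b a) = trace(a) trace(b a) - trace(b) = x*z - y
trace(b a b a) = trace(b a) trace(b a) - trace(1)   [split at repeated b] = z^2 - 2
so trace(b a b) = trace(b) trace(a b) - trace(a) = y*z - x
trace(a b a b a) = trace(a) trace(b a b a) - trace(b a b) = x*z^2 - y*z - x
trace(a b a b a b) = trace(a b a b) trace(a b) - trace(b a)   [split at repeated a] = z^3 - 3*z
trace(b^-1 a b a b a) = trace(a b a b a) trace(b) - trace(a b a b a b) = x*y*z^2 - y^2*z - z^3 - x*y + 3*z
trace(b^-1 a b a b a^-1) = trace(b^-1 a b a b) trace(a) - trace(b^-1 a b a b a) = -x*y*z^2 + x^2*z + y^2*z + z^3 - 3*z
so trace(a^-2 b^-1 a b a b) = trace(b^-1 a b a b a^-1) trace(a) - trace(b^-1 a b a b) = -x^2*y*z^2 + x^3*z + x*y^2*z + x*z^3 - 4*x*z + y

-x^2*y*z^2 + x^3*z + x*y^2*z + x*z^3 - 4*x*z + y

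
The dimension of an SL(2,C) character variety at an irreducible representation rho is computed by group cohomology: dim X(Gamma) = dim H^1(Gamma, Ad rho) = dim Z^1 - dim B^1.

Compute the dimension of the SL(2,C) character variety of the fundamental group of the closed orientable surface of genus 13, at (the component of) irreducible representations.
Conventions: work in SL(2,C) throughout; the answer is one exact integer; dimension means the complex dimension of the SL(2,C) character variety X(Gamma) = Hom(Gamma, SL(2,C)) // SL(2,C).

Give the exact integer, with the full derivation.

72

Gamma = pi_1(Sigma_13) = < a_1, b_1, ..., a_13, b_13 | prod [a_i, b_i] > has 2g = 26 generators and 1 relator.
Unconstrained cocycle data is one sl_2 vector per generator (78 dimensions), cut by the relator condition d_2(z) = 0.
d_2 is surjective at irreducible rho (its cokernel H^2 is dual to H^0 = 0), so dim Z^1 = 78 - 3 = 75.
Coboundaries contribute dim B^1 = 3 (injective at irreducible rho).
dim X = dim H^1 = 75 - 3 = 72.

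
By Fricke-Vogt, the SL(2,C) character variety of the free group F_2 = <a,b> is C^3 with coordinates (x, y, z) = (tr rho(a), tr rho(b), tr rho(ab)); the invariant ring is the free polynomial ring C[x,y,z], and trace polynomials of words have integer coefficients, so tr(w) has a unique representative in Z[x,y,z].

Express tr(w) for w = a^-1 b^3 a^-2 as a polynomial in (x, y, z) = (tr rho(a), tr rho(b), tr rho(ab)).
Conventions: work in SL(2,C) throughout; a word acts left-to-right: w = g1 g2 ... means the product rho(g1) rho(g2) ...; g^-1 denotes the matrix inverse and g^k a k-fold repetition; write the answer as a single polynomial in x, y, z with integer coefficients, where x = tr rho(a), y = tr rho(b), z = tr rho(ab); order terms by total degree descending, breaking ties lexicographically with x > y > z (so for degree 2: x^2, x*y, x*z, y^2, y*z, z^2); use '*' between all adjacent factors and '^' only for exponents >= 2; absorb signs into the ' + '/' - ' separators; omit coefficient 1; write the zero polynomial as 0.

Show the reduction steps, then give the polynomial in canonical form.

x^3*y^3 - x^2*y^2*z - 2*x^3*y - 2*x*y^3 + x^2*z + y^2*z + 5*x*y - z

trace(b^2) = trace(b) trace(b) - trace(1) = y^2 - 2
so trace(b^3) = trace(b) trace(b^2) - trace(b) = y^3 - 3*y
trace(b a b) = trace(b) trace(a b) - trace(a) = y*z - x
trace(b^3 a) = trace(b) trace(b a b) - trace(b a) = y^2*z - x*y - z
reduce: trace(a^-1 b^3) = trace(b^3) trace(a) - trace(b^3 a) = x*y^3 - y^2*z - 2*x*y + z
reduce: trace(a^-1 b^3 a^-1) = trace(a^-1 b^3) trace(a) - trace(a^-1 b^3 a) = x^2*y^3 - x*y^2*z - 2*x^2*y - y^3 + x*z + 3*y
so trace(a^-1 b^3 a^-2) = trace(a^-1 b^3 a^-1) trace(a) - trace(a^-1 b^3) = x^3*y^3 - x^2*y^2*z - 2*x^3*y - 2*x*y^3 + x^2*z + y^2*z + 5*x*y - z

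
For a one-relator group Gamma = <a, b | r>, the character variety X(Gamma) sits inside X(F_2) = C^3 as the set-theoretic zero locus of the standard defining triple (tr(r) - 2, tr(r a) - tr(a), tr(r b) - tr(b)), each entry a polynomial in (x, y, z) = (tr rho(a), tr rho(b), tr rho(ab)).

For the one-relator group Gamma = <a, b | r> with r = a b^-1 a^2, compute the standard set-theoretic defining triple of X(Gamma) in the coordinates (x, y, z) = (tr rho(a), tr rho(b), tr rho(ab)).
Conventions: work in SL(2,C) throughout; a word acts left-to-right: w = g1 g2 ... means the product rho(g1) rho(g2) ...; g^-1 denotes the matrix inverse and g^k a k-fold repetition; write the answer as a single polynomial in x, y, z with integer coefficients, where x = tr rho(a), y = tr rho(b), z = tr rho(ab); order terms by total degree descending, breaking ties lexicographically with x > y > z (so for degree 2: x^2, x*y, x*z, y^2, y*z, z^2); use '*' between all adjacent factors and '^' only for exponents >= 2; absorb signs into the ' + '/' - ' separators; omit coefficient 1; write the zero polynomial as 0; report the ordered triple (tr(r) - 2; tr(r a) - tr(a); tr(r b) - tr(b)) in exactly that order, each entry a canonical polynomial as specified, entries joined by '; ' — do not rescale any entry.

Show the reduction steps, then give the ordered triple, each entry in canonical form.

x^3*y - x^2*z - 2*x*y + z - 2; x^4*y - x^3*z - 3*x^2*y + 2*x*z - x + y; x^2*y*z - x*y^2 - x*z^2 + x - y

use: trace(a^2) = trace(a) * trace(a) - trace(1) = x^2 - 2
trace(a^3) = trace(a) * trace(a^2) - trace(a) = x^3 - 3*x
apply: trace(a b a) = trace(a) * trace(b a) - trace(b) = x*z - y
trace(a^3 b) = trace(a) * trace(a b a) - trace(a b) = x^2*z - x*y - z
apply: trace(a b^-1 a^2) = trace(a^3) * trace(b) - trace(a^3 b) = x^3*y - x^2*z - 2*x*y + z
apply: trace(a^4) = trace(a) * trace(a^3) - trace(a^2)  (reduce the a square) = x^4 - 4*x^2 + 2
apply: trace(a^4 b) = trace(a) * trace(b a^3) - trace(b a^2)  (reduce the a square) = x^3*z - x^2*y - 2*x*z + y
trace(a b^-1 a^3) = trace(a^4) * trace(b) - trace(a^4 b)  (eliminate b^-1) = x^4*y - x^3*z - 3*x^2*y + 2*x*z + y
apply: trace(b a b a) = trace(b a) * trace(b a) - trace(1) = z^2 - 2
trace(b a b) = trace(b) * trace(a b) - trace(a) = y*z - x
use: trace(a^2 b a b) = trace(a) * trace(b a b a) - trace(b a b) = x*z^2 - y*z - x
trace(a b^-1 a^2 b) = trace(a^2 b a) * trace(b) - trace(a^2 b a b) = x^2*y*z - x*y^2 - x*z^2 + x
assemble the triple (trace(r) - 2; trace(r a) - x; trace(r b) - y)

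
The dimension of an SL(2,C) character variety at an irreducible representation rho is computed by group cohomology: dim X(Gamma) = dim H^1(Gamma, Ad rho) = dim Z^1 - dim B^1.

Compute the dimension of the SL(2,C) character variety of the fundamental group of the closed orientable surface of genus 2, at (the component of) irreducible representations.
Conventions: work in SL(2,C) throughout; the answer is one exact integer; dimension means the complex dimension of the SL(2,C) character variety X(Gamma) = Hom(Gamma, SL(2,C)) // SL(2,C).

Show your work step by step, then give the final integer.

Gamma = pi_1(Sigma_2) = < a_1, b_1, ..., a_2, b_2 | prod [a_i, b_i] > has 2g = 4 generators and 1 relator.
Before the relator condition, cocycle space has dim 3*4 = 12.
H^2 = coker(d_2) is dual to H^0 = 0 at irreducible rho (Poincare duality), so d_2 is onto: dim Z^1 = 9.
As always at irreducible rho, dim B^1 = 3.
dim X = dim H^1 = 9 - 3 = 6.

6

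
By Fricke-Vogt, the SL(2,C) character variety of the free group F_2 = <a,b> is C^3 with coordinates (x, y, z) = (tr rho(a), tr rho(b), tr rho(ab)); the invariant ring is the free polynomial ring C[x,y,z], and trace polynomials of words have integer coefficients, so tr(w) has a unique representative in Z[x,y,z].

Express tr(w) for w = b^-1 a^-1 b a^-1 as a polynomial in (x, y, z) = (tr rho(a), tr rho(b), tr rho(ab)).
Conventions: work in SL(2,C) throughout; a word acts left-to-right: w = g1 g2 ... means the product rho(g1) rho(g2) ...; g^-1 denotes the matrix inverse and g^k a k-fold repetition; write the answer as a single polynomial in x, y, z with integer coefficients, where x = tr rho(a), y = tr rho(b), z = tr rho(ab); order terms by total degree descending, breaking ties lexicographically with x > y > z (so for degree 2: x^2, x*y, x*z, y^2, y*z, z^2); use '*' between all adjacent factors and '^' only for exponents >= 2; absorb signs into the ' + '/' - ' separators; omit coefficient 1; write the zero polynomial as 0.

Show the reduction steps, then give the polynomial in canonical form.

apply: tr(a^-1) = tr(a) = x
tr(b a b) = tr(b) tr(a b) - tr(a) = y*z - x
use: tr(b a b a) = tr(a b) tr(a b) - tr(1) = z^2 - 2
tr(a b a^-1 b) = tr(b a b) tr(a) - tr(b a b a) = x*y*z - x^2 - z^2 + 2
apply: tr(b a^-1 b^-1 a) = tr(a b a^-1) tr(b) - tr(a b a^-1 b) = -x*y*z + x^2 + y^2 + z^2 - 2
tr(b^-1 a^-1 b a^-1) = tr(b a^-1 b^-1) tr(a) - tr(b a^-1 b^-1 a) = x*y*z - y^2 - z^2 + 2

x*y*z - y^2 - z^2 + 2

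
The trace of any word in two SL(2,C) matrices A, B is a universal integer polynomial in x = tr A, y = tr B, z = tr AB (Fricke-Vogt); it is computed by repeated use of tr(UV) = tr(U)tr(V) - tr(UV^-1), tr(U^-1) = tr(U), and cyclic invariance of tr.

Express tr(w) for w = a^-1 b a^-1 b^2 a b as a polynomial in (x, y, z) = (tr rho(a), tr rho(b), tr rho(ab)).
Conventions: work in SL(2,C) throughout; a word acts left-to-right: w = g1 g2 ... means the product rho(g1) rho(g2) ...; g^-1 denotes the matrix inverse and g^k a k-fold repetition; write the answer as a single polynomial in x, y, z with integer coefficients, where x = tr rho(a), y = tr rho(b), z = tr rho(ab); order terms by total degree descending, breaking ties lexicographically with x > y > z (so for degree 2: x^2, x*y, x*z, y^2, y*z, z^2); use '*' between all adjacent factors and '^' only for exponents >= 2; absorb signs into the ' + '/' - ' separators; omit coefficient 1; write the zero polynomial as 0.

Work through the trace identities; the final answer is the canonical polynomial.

x^2*y^3*z - x^3*y^2 - 2*x*y^2*z^2 + x^2*y*z + y*z^3 + x*y^2 - 2*y*z + x

use: tr(a b^2) = tr(b) * tr(a b) - tr(a)  (reduce the b square) = y*z - x
use: tr(a b^3) = tr(b) * tr(a b^2) - tr(a b)  (reduce the b square) = y^2*z - x*y - z
apply: tr(b^3 a b) = tr(b) * tr(a b^3) - tr(a b^2)  (reduce the b square) = y^3*z - x*y^2 - 2*y*z + x
tr(a b a b) = tr(b a) * tr(b a) - tr(1)  (split on b) = z^2 - 2
apply: tr(a b a) = tr(a) * tr(b a) - tr(b)  (reduce the a square) = x*z - y
use: tr(a b a b^2) = tr(b) * tr(a b a b) - tr(a b a)  (reduce the b square) = y*z^2 - x*z - y
use: tr(b^3 a b a) = tr(b) * tr(a b a b^2) - tr(a b a b)  (reduce the b square) = y^2*z^2 - x*y*z - y^2 - z^2 + 2
tr(b^2 a b a^-1 b) = tr(b^3 a b) * tr(a) - tr(b^3 a b a)  (eliminate a^-1) = x*y^3*z - x^2*y^2 - y^2*z^2 - x*y*z + x^2 + y^2 + z^2 - 2
use: tr(a^2) = tr(a) * tr(a) - tr(1)  (reduce the a square) = x^2 - 2
use: tr(a b^2 a) = tr(b) * tr(a^2 b) - tr(a^2)  (reduce the b square) = x*y*z - x^2 - y^2 + 2
tr(b a b^2 a b) = tr(b) * tr(a b^2 a b) - tr(a b^2 a)  (reduce the b square) = y^2*z^2 - 2*x*y*z + x^2 - 2
apply: tr(a b a b a b) = tr(b a b a) * tr(b a) - tr(a b)  (split on b) = z^3 - 3*z
tr(a b a b a) = tr(a) * tr(b a b a) - tr(b a b)  (reduce the a square) = x*z^2 - y*z - x
use: tr(b a b^2 a b a) = tr(b) * tr(a b a b a b) - tr(a b a b a)  (reduce the b square) = y*z^3 - x*z^2 - 2*y*z + x
apply: tr(b^2 a b a^-1 b a) = tr(b a b^2 a b) * tr(a) - tr(b a b^2 a b a)  (eliminate a^-1) = x*y^2*z^2 - 2*x^2*y*z - y*z^3 + x^3 + x*z^2 + 2*y*z - 3*x
use: tr(a^-1 b a^-1 b^2 a b) = tr(b^2 a b a^-1 b) * tr(a) - tr(b^2 a b a^-1 b a)  (eliminate a^-1) = x^2*y^3*z - x^3*y^2 - 2*x*y^2*z^2 + x^2*y*z + y*z^3 + x*y^2 - 2*y*z + x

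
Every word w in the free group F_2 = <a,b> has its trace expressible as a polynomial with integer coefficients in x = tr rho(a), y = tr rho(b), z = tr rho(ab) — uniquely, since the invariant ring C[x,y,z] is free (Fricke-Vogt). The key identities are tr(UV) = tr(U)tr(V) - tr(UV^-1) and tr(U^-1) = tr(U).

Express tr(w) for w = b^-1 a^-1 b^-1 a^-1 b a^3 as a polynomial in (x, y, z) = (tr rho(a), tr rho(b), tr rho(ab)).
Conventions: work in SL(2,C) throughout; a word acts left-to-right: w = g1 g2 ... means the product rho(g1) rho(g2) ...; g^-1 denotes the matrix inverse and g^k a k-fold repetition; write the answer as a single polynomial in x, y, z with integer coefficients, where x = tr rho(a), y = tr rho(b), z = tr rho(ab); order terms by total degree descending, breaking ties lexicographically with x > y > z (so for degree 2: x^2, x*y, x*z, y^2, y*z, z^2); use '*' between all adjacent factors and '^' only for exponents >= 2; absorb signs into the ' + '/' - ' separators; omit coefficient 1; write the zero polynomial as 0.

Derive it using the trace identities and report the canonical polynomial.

trace(b^2 a) = trace(b)*trace(a b) - trace(a)  (reduce the b square) = y*z - x
trace(b^2) = trace(b)*trace(b) - trace(1)  (reduce the b square) = y^2 - 2
and trace(b a^2 b) = trace(a)*trace(b^2 a) - trace(b^2)  (reduce the a square) = x*y*z - x^2 - y^2 + 2
and trace(b a b a) = trace(a b)*trace(a b) - trace(1)  (split on a) = z^2 - 2
next, trace(b a^2 b a) = trace(a)*trace(b a b a) - trace(b a b)  (reduce the a square) = x*z^2 - y*z - x
trace(a^-1 b a^2 b) = trace(b a^2 b)*trace(a) - trace(b a^2 b a)  (eliminate a^-1) = x^2*y*z - x^3 - x*y^2 - x*z^2 + y*z + 3*x
trace(b^-1 a^-1 b a^2) = trace(a^-1 b a^2)*trace(b) - trace(a^-1 b a^2 b)  (eliminate b^-1) = -x^2*y*z + x^3 + x*y^2 + x*z^2 - 3*x
and trace(b a^2) = trace(a)*trace(b a) - trace(b)  (reduce the a square) = x*z - y
trace(b a^3 b) = trace(a)*trace(a b^2 a) - trace(a b^2)  (reduce the a square) = x^2*y*z - x^3 - x*y^2 - y*z + 3*x
next, trace(a^2 b a) = trace(a)*trace(b a^2) - trace(b a)  (reduce the a square) = x^2*z - x*y - z
and trace(b a b^2 a^2) = trace(b)*trace(a^2 b a b) - trace(a^2 b a)  (reduce the b square) = x*y*z^2 - x^2*z - y^2*z + z
trace(b a b^2 a) = trace(b)*trace(a b a b) - trace(a b a)  (reduce the b square) = y*z^2 - x*z - y
trace(b a^3 b a b) = trace(a)*trace(b a b^2 a^2) - trace(b a b^2 a)  (reduce the a square) = x^2*y*z^2 - x^3*z - x*y^2*z - y*z^2 + 2*x*z + y
trace(b a b a b a) = trace(b a)*trace(b a b a) - trace(b^-1 a^-1)  (split on b) = z^3 - 3*z
next, trace(a b a b a b a) = trace(a)*trace(b a b a b a) - trace(b a b a b)  (reduce the a square) = x*z^3 - y*z^2 - 2*x*z + y
trace(b a^3 b a b a) = trace(a)*trace(a b a b a b a) - trace(a b a b a b)  (reduce the a square) = x^2*z^3 - x*y*z^2 - 2*x^2*z - z^3 + x*y + 3*z
trace(a^-1 b a^3 b a b) = trace(b a^3 b a b)*trace(a) - trace(b a^3 b a b a)  (eliminate a^-1) = x^3*y*z^2 - x^4*z - x^2*y^2*z - x^2*z^3 + 4*x^2*z + z^3 - 3*z
trace(b^-1 a^-1 b a^3 b a) = trace(a^-1 b a^3 b a)*trace(b) - trace(a^-1 b a^3 b a b)  (eliminate b^-1) = -x^3*y*z^2 + x^4*z + 2*x^2*y^2*z + x^2*z^3 - x^3*y - x*y^3 - 4*x^2*z - y^2*z - z^3 + 3*x*y + 3*z
next, trace(a^-1 b^-1 a^-1 b a^3 b) = trace(b^-1 a^-1 b a^3 b)*trace(a) - trace(b^-1 a^-1 b a^3 b a)  (eliminate a^-1) = x^3*y*z^2 - x^4*z - 2*x^2*y^2*z - x^2*z^3 + x^3*y + x*y^3 + 5*x^2*z + y^2*z + z^3 - 4*x*y - 3*z
trace(b^-1 a^-1 b^-1 a^-1 b a^3) = trace(a^-1 b^-1 a^-1 b a^3)*trace(b) - trace(a^-1 b^-1 a^-1 b a^3 b)  (eliminate b^-1) = -x^3*y*z^2 + x^4*z + x^2*y^2*z + x^2*z^3 + x*y*z^2 - 5*x^2*z - y^2*z - z^3 + x*y + 3*z

-x^3*y*z^2 + x^4*z + x^2*y^2*z + x^2*z^3 + x*y*z^2 - 5*x^2*z - y^2*z - z^3 + x*y + 3*z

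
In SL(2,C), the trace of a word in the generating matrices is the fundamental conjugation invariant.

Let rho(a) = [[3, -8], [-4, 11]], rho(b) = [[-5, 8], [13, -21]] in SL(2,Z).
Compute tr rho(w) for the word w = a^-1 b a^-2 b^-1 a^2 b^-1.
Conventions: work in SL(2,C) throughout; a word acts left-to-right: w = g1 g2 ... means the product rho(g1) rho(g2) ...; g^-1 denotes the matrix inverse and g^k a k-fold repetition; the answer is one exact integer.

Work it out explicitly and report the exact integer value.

-30140030

rho(a^-1) = [[11, 8], [4, 3]]
... * rho(b) = [[-5, 8], [13, -21]]  ->  [[49, -80], [19, -31]]
... * rho(a^-1) = [[11, 8], [4, 3]]  ->  [[219, 152], [85, 59]]
... * rho(a^-1) = [[11, 8], [4, 3]]  ->  [[3017, 2208], [1171, 857]]
... * rho(b^-1) = [[-21, -8], [-13, -5]]  ->  [[-92061, -35176], [-35732, -13653]]
... * rho(a) = [[3, -8], [-4, 11]]  ->  [[-135479, 349552], [-52584, 135673]]
... * rho(a) = [[3, -8], [-4, 11]]  ->  [[-1804645, 4928904], [-700444, 1913075]]
... * rho(b^-1) = [[-21, -8], [-13, -5]]  ->  [[-26178207, -10207360], [-10160651, -3961823]]
tr = -26178207 + -3961823 = -30140030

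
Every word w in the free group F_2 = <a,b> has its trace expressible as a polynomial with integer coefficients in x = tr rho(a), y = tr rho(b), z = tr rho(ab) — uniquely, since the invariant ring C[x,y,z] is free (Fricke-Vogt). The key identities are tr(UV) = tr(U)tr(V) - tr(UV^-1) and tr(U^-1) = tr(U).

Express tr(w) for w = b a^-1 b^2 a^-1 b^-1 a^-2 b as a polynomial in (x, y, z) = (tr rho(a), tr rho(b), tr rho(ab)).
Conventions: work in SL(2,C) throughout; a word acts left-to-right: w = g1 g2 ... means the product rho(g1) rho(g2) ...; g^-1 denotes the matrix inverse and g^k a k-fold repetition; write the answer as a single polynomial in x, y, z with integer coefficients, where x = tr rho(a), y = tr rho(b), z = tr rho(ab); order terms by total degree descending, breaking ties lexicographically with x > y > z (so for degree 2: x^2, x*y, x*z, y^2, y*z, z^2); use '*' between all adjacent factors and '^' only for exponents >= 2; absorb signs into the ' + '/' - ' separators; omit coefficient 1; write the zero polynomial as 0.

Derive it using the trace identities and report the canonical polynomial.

x^3*y^4*z - x^2*y^5 - 2*x^2*y^3*z^2 - 2*x^3*y^2*z + x*y^4*z + x*y^2*z^3 + 3*x^2*y^3 + 2*x^2*y*z^2 + x^3*z - x*y^2*z - 2*x^2*y - y*z^2 - 2*x*z + y

tr(b^2) = tr(b)*tr(b) - tr(1) = y^2 - 2
tr(b^3) = tr(b)*tr(b^2) - tr(b) = y^3 - 3*y
use: tr(a b^2) = tr(b)*tr(a b) - tr(a) = y*z - x
tr(b^3 a) = tr(b)*tr(a b^2) - tr(a b) = y^2*z - x*y - z
tr(a^-1 b^3) = tr(b^3)*tr(a) - tr(b^3 a) = x*y^3 - y^2*z - 2*x*y + z
tr(a^2 b^3) = tr(a)*tr(b^3 a) - tr(b^3) = x*y^2*z - x^2*y - y^3 - x*z + 3*y
tr(a^2 b) = tr(a)*tr(b a) - tr(b) = x*z - y
tr(a^2) = tr(a)*tr(a) - tr(1) = x^2 - 2
apply: tr(a^2 b^2) = tr(b)*tr(a^2 b) - tr(a^2) = x*y*z - x^2 - y^2 + 2
tr(a b^4 a) = tr(b)*tr(a^2 b^3) - tr(a^2 b^2) = x*y^3*z - x^2*y^2 - y^4 - 2*x*y*z + x^2 + 4*y^2 - 2
use: tr(a b a b) = tr(a b)*tr(a b) - tr(1) = z^2 - 2
use: tr(b a b a b) = tr(b)*tr(a b a b) - tr(a b a) = y*z^2 - x*z - y
tr(b a b a b^2) = tr(b)*tr(b a b a b) - tr(b a b a) = y^2*z^2 - x*y*z - y^2 - z^2 + 2
apply: tr(a b^4 a b) = tr(b)*tr(b a b a b^2) - tr(b a b a b) = y^3*z^2 - x*y^2*z - y^3 - 2*y*z^2 + x*z + 3*y
use: tr(b^4 a b^-1 a) = tr(a b^4 a)*tr(b) - tr(a b^4 a b) = x*y^4*z - x^2*y^3 - y^5 - y^3*z^2 - x*y^2*z + x^2*y + 5*y^3 + 2*y*z^2 - x*z - 5*y
use: tr(b^-1 a^-1 b^4 a) = tr(b^4 a b^-1)*tr(a) - tr(b^4 a b^-1 a) = -x*y^4*z + x^2*y^3 + y^5 + y^3*z^2 + 2*x*y^2*z - 2*x^2*y - 5*y^3 - 2*y*z^2 + 5*y
tr(b^2 a^-1 b^-1 a^-1 b^2) = tr(b^-1 a^-1 b^4)*tr(a) - tr(b^-1 a^-1 b^4 a) = x*y^4*z - y^5 - y^3*z^2 - 3*x*y^2*z + 5*y^3 + 2*y*z^2 + x*z - 5*y
use: tr(a^-1 b^2 a b) = tr(b^2 a b)*tr(a) - tr(b^2 a b a) = x*y^2*z - x^2*y - y*z^2 + y
tr(b^2 a b^2) = tr(b)*tr(a b^3) - tr(a b^2) = y^3*z - x*y^2 - 2*y*z + x
apply: tr(b a b^2 a b) = tr(b)*tr(a b^2 a b) - tr(a b^2 a) = y^2*z^2 - 2*x*y*z + x^2 - 2
apply: tr(b^2 a b^2 a b) = tr(b)*tr(b a b^2 a b) - tr(b a b^2 a) = y^3*z^2 - 2*x*y^2*z + x^2*y - y*z^2 + x*z - y
use: tr(a b a b a b) = tr(a b)*tr(a b a b) - tr(a^-1 b^-1) = z^3 - 3*z
apply: tr(a b a b a) = tr(a)*tr(b a b a) - tr(b a b) = x*z^2 - y*z - x
use: tr(a b a b^2 a b) = tr(b)*tr(a b a b a b) - tr(a b a b a) = y*z^3 - x*z^2 - 2*y*z + x
use: tr(a^2 b a) = tr(a)*tr(b a^2) - tr(b a) = x^2*z - x*y - z
tr(a b a b^2 a) = tr(b)*tr(a^2 b a b) - tr(a^2 b a) = x*y*z^2 - x^2*z - y^2*z + z
apply: tr(b^2 a b^2 a b a) = tr(b)*tr(a b a b^2 a b) - tr(a b a b^2 a) = y^2*z^3 - 2*x*y*z^2 + x^2*z - y^2*z + x*y - z
tr(a^-1 b^2 a b^2 a b) = tr(b^2 a b^2 a b)*tr(a) - tr(b^2 a b^2 a b a) = x*y^3*z^2 - 2*x^2*y^2*z - y^2*z^3 + x^3*y + x*y*z^2 + y^2*z - 2*x*y + z
tr(b^-1 a^-1 b^2 a b^2 a) = tr(a^-1 b^2 a b^2 a)*tr(b) - tr(a^-1 b^2 a b^2 a b) = -x*y^3*z^2 + 2*x^2*y^2*z + y^4*z + y^2*z^3 - x^3*y - x*y^3 - x*y*z^2 - 3*y^2*z + 3*x*y - z
apply: tr(b^2 a^-1 b^-1 a^-1 b^2 a) = tr(b^-1 a^-1 b^2 a b^2)*tr(a) - tr(b^-1 a^-1 b^2 a b^2 a) = x*y^3*z^2 - x^2*y^2*z - y^4*z - y^2*z^3 + x*y^3 + 3*y^2*z - 2*x*y + z
tr(b^2 a^-1 b^2 a^-1 b^-1 a^-1) = tr(b^2 a^-1 b^-1 a^-1 b^2)*tr(a) - tr(b^2 a^-1 b^-1 a^-1 b^2 a) = x^2*y^4*z - x*y^5 - 2*x*y^3*z^2 - 2*x^2*y^2*z + y^4*z + y^2*z^3 + 4*x*y^3 + 2*x*y*z^2 + x^2*z - 3*y^2*z - 3*x*y - z
use: tr(b^2 a^-1 b a) = tr(b a b^2)*tr(a) - tr(b a b^2 a) = x*y^2*z - x^2*y - y*z^2 + y
tr(b a^-1 b^2 a^-1) = tr(b^2 a^-1 b)*tr(a) - tr(b^2 a^-1 b a) = x^2*y^3 - 2*x*y^2*z - x^2*y + y*z^2 + x*z - y
apply: tr(b a^-1 b^2 a^-1 b^-1 a^-2 b) = tr(b^2 a^-1 b^2 a^-1 b^-1 a^-1)*tr(a) - tr(b^2 a^-1 b^2 a^-1 b^-1) = x^3*y^4*z - x^2*y^5 - 2*x^2*y^3*z^2 - 2*x^3*y^2*z + x*y^4*z + x*y^2*z^3 + 3*x^2*y^3 + 2*x^2*y*z^2 + x^3*z - x*y^2*z - 2*x^2*y - y*z^2 - 2*x*z + y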